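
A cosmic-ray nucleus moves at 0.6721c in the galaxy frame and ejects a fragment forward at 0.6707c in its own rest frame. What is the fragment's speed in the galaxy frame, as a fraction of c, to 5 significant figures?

Compose boost 2: (0.6707 + 0.6721)/(1 + 0.6707×0.6721) = 1.3428/1.450777 = 0.92557

u ≈ 0.92557c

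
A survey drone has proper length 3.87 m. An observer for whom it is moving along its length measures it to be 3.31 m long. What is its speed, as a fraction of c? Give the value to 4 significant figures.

β ≈ 0.5181

γ = L₀/L = 3.87/3.31 = 1.16918
β = √(1 − 1/γ²) = 0.5181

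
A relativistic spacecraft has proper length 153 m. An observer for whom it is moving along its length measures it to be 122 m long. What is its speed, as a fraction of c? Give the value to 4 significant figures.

β ≈ 0.6035

γ = L₀/L = 153/122 = 1.25410
β = √(1 − 1/γ²) = 0.6035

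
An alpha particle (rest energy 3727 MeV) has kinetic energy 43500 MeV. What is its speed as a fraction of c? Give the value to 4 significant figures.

γ = 1 + K/(m₀c²) = 1 + 43500/3727 = 12.6716
β = √(1 − 1/γ²) = 0.9969

β ≈ 0.9969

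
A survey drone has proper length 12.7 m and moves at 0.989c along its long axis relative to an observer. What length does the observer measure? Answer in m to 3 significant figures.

γ = 1/√(1 − 0.989²) = 6.7606
Length contraction: L = L₀/γ = 12.7/6.7606 = 1.88 m

L ≈ 1.88 m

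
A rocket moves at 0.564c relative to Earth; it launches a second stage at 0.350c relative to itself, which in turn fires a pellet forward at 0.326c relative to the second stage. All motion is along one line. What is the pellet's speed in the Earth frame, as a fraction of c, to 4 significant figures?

u ≈ 0.8723c

Compose boost 2: (0.350 + 0.564)/(1 + 0.350×0.564) = 0.9140/1.19740 = 0.763321
Compose boost 3: (0.326 + 0.763321)/(1 + 0.326×0.763321) = 1.08932/1.24884 = 0.8723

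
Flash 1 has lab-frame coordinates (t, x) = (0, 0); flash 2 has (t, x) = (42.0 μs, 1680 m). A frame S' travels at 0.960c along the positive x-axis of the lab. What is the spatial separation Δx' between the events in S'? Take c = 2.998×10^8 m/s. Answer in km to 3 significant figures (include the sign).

Δx' ≈ -37.2 km

γ = 1/√(1 − 0.960²) = 3.5714
Δx' = γ(Δx − vΔt) = 3.5714 × (1680 m − 0.960×(2.998×10^8 m/s)×42.0×10^-6 s)
= 3.5714 × (-10408 m) = -37.2 km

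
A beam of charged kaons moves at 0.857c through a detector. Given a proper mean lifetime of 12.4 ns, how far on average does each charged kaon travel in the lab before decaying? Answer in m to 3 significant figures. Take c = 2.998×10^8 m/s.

d ≈ 6.18 m

γ = 1/√(1 − 0.857²) = 1.9406
Dilated lifetime: Δt = γτ₀ = 1.9406 × 12.4 ns = 24.063 ns
d = vΔt = 0.857c × 24.063 ns = 2.5693×10^8 m/s × 2.4063×10^-8 s = 6.18 m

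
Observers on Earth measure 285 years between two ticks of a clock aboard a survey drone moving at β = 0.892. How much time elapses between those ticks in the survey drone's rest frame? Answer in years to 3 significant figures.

γ = 1/√(1 − 0.892²) = 2.2122
Proper time: τ₀ = Δt/γ = 285/2.2122 = 129 years

τ₀ ≈ 129 years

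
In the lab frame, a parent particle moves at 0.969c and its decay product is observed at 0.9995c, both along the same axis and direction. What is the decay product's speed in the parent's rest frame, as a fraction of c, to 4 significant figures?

u' ≈ 0.9687c

Inverse velocity addition: u' = (u − v)/(1 − uv/c²)
= (0.9995 − 0.969)/(1 − 0.9995×0.969) = 0.03050/0.0314845 = 0.9687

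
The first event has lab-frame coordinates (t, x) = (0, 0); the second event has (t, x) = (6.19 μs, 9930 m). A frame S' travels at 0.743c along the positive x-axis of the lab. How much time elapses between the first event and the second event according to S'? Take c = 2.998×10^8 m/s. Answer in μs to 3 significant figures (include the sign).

γ = 1/√(1 − 0.743²) = 1.4941
Δt' = γ(Δt − vΔx/c²) = 1.4941 × (6.19 μs − 0.743×9930 m / (2.998×10^8 m/s))
= 1.4941 × (-18.420 μs) = -27.5 μs

Δt' ≈ -27.5 μs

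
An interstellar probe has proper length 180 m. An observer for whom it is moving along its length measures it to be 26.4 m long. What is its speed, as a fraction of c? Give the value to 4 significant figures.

γ = L₀/L = 180/26.4 = 6.81818
β = √(1 − 1/γ²) = 0.9892

β ≈ 0.9892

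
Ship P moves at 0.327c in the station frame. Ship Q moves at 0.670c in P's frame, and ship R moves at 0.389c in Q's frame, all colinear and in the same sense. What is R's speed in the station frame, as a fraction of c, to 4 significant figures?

u ≈ 0.9156c

Compose boost 2: (0.670 + 0.327)/(1 + 0.670×0.327) = 0.9970/1.21909 = 0.817823
Compose boost 3: (0.389 + 0.817823)/(1 + 0.389×0.817823) = 1.20682/1.31813 = 0.9156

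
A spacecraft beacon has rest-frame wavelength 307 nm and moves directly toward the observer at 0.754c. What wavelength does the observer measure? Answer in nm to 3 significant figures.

λ_obs ≈ 115 nm

Relativistic Doppler: λ_obs = λ_src √((1−β)/(1+β))
= 307 × √(0.24600/1.7540) = 307 × 0.37450 = 115 nm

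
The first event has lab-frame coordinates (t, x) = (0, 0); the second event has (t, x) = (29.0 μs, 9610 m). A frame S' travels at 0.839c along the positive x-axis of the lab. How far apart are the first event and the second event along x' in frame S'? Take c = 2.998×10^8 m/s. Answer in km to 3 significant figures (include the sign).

Δx' ≈ 4.26 km

γ = 1/√(1 − 0.839²) = 1.8378
Δx' = γ(Δx − vΔt) = 1.8378 × (9610 m − 0.839×(2.998×10^8 m/s)×29.0×10^-6 s)
= 1.8378 × (2315.6 m) = 4.26 km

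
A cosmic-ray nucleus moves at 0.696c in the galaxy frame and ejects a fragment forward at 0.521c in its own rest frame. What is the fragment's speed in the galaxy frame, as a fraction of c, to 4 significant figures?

Compose boost 2: (0.521 + 0.696)/(1 + 0.521×0.696) = 1.217/1.36262 = 0.8931

u ≈ 0.8931c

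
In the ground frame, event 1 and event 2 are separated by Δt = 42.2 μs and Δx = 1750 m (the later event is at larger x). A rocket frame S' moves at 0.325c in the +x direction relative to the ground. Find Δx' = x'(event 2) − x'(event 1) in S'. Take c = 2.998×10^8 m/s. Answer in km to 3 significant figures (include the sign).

Δx' ≈ -2.50 km

γ = 1/√(1 − 0.325²) = 1.0574
Δx' = γ(Δx − vΔt) = 1.0574 × (1750 m − 0.325×(2.998×10^8 m/s)×42.2×10^-6 s)
= 1.0574 × (-2361.8 m) = -2.50 km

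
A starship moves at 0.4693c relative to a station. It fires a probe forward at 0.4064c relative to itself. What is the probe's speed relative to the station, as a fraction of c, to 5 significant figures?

u ≈ 0.73544c

Relativistic velocity addition: u = (u' + v)/(1 + u'v/c²)
= (0.4064 + 0.4693)/(1 + 0.4064×0.4693) = 0.87570/1.190724 = 0.73544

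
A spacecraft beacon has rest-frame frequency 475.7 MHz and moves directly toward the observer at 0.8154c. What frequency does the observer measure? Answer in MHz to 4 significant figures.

f_obs ≈ 1492 MHz

Relativistic Doppler: f_obs = f_src √((1+β)/(1−β))
= 475.7 × √(1.81540/0.184600) = 475.7 × 3.13596 = 1492 MHz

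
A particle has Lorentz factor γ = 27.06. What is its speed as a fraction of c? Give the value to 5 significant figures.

β ≈ 0.99932

β = √(1 − 1/γ²) = √(1 − 1/27.06²) = √(0.9986343) = 0.99932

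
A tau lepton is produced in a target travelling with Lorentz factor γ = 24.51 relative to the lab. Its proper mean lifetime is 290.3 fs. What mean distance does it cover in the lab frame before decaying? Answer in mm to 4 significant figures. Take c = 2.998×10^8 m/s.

d ≈ 2.131 mm

β = √(1 − 1/γ²) = √(1 − 1/24.51²) = 0.999167
Dilated lifetime: Δt = γτ₀ = 24.51 × 290.3 fs = 7115.25 fs
d = vΔt = 0.999167c × 7115.25 fs = 2.99550×10^8 m/s × 7.11525×10^-12 s = 2.131 mm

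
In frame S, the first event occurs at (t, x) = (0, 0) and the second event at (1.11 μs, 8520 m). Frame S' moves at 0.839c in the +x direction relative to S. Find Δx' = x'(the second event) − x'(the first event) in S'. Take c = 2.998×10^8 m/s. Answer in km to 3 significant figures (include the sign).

γ = 1/√(1 − 0.839²) = 1.8378
Δx' = γ(Δx − vΔt) = 1.8378 × (8520 m − 0.839×(2.998×10^8 m/s)×1.11×10^-6 s)
= 1.8378 × (8240.8 m) = 15.1 km

Δx' ≈ 15.1 km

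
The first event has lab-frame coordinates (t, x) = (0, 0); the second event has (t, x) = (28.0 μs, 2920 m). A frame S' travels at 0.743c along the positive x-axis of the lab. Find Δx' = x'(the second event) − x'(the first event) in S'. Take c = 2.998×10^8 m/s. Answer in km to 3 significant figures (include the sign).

Δx' ≈ -4.96 km

γ = 1/√(1 − 0.743²) = 1.4941
Δx' = γ(Δx − vΔt) = 1.4941 × (2920 m − 0.743×(2.998×10^8 m/s)×28.0×10^-6 s)
= 1.4941 × (-3317.0 m) = -4.96 km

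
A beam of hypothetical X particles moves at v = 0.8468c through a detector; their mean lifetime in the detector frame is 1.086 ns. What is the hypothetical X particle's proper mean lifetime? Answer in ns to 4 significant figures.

τ₀ ≈ 0.5777 ns

γ = 1/√(1 − 0.8468²) = 1.88001
Proper time: τ₀ = Δt/γ = 1.086/1.88001 = 0.5777 ns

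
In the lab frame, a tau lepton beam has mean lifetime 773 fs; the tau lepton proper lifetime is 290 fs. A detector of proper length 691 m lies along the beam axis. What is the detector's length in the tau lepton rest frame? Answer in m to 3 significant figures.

L ≈ 259 m

Time dilation ⇒ γ = Δt/τ₀ = 773/290 = 2.6655
Length contraction: L = L₀/γ = 691/2.6655 = 259 m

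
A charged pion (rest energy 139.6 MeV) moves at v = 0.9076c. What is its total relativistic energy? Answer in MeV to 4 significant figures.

γ = 1/√(1 − 0.9076²) = 2.38188
E = γm₀c² = 2.38188 × 139.6 MeV = 332.5 MeV

E ≈ 332.5 MeV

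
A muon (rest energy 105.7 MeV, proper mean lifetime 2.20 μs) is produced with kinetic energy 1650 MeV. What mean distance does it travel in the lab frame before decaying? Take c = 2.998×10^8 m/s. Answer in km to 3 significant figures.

γ = 1 + K/(m₀c²) = 1 + 1650/105.7 = 16.610
β = √(1 − 1/γ²) = 0.99819
Dilated lifetime: γτ₀ = 16.610 × 2.20 μs = 36.542 μs
d = βc·γτ₀ = 0.99819 × (2.998×10^8 m/s) × 3.6542×10^-5 s = 10.9 km

d ≈ 10.9 km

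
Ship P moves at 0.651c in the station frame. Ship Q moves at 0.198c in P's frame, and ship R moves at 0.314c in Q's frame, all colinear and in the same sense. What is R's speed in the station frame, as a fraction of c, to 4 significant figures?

u ≈ 0.8624c

Compose boost 2: (0.198 + 0.651)/(1 + 0.198×0.651) = 0.8490/1.12890 = 0.752061
Compose boost 3: (0.314 + 0.752061)/(1 + 0.314×0.752061) = 1.06606/1.23615 = 0.8624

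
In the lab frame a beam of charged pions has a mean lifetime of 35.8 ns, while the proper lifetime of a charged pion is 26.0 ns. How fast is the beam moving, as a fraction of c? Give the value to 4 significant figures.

β ≈ 0.6874

γ = Δt/τ₀ = 35.8/26.0 = 1.37692
β = √(1 − 1/γ²) = √(1 − 1/1.37692²) = 0.6874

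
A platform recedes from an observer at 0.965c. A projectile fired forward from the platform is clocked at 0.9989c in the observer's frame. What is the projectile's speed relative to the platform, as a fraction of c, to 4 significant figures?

u' ≈ 0.9401c

Inverse velocity addition: u' = (u − v)/(1 − uv/c²)
= (0.9989 − 0.965)/(1 − 0.9989×0.965) = 0.03390/0.0360615 = 0.9401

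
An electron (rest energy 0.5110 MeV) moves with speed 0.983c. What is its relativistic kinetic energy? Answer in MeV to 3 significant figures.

K ≈ 2.27 MeV

γ = 1/√(1 − 0.983²) = 5.4465
K = (γ − 1)m₀c² = (5.4465 − 1) × 0.5110 MeV = 4.4465 × 0.5110 MeV = 2.27 MeV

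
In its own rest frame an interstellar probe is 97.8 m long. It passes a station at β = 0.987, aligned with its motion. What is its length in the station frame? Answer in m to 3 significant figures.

L ≈ 15.7 m

γ = 1/√(1 − 0.987²) = 6.2220
Length contraction: L = L₀/γ = 97.8/6.2220 = 15.7 m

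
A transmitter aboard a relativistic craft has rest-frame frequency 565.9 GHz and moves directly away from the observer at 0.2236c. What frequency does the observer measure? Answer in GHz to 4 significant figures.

f_obs ≈ 450.8 GHz

Relativistic Doppler: f_obs = f_src √((1−β)/(1+β))
= 565.9 × √(0.776400/1.22360) = 565.9 × 0.796568 = 450.8 GHz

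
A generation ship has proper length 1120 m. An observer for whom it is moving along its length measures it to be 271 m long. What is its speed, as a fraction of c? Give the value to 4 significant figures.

γ = L₀/L = 1120/271 = 4.13284
β = √(1 − 1/γ²) = 0.9703

β ≈ 0.9703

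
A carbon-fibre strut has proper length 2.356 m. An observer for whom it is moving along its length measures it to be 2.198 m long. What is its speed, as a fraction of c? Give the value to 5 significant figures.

β ≈ 0.36004

γ = L₀/L = 2.356/2.198 = 1.071884
β = √(1 − 1/γ²) = 0.36004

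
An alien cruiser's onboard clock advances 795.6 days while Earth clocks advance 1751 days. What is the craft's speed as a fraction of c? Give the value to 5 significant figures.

γ = Δt/τ₀ = 1751/795.6 = 2.200855
β = √(1 − 1/γ²) = √(1 − 1/2.200855²) = 0.89081

β ≈ 0.89081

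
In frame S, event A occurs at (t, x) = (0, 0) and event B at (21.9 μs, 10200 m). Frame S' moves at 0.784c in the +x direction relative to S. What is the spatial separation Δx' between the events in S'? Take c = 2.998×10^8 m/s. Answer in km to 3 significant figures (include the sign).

Δx' ≈ 8.14 km

γ = 1/√(1 − 0.784²) = 1.6109
Δx' = γ(Δx − vΔt) = 1.6109 × (10200 m − 0.784×(2.998×10^8 m/s)×21.9×10^-6 s)
= 1.6109 × (5052.6 m) = 8.14 km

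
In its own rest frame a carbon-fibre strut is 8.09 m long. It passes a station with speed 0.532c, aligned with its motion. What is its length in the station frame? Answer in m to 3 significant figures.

γ = 1/√(1 − 0.532²) = 1.1810
Length contraction: L = L₀/γ = 8.09/1.1810 = 6.85 m

L ≈ 6.85 m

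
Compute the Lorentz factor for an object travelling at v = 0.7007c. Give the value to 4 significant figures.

γ ≈ 1.402

γ = 1/√(1 − β²) = 1/√(1 − 0.7007²) = 1/√(0.509020) = 1.402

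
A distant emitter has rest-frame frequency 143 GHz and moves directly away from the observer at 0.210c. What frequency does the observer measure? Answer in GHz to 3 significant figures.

Relativistic Doppler: f_obs = f_src √((1−β)/(1+β))
= 143 × √(0.79000/1.2100) = 143 × 0.80802 = 116 GHz

f_obs ≈ 116 GHz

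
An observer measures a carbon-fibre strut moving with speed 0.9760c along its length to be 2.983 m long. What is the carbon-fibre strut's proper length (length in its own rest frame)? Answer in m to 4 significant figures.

γ = 1/√(1 − 0.9760²) = 4.59199
L₀ = γL = 4.59199 × 2.983 = 13.70 m

L₀ ≈ 13.70 m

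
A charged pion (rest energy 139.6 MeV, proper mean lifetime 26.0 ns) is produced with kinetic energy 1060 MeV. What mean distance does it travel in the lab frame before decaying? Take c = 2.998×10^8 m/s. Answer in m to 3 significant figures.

d ≈ 66.5 m

γ = 1 + K/(m₀c²) = 1 + 1060/139.6 = 8.5931
β = √(1 − 1/γ²) = 0.99321
Dilated lifetime: γτ₀ = 8.5931 × 26.0 ns = 223.42 ns
d = βc·γτ₀ = 0.99321 × (2.998×10^8 m/s) × 2.2342×10^-7 s = 66.5 m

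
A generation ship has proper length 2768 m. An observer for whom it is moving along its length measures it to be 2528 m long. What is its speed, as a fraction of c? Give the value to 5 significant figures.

γ = L₀/L = 2768/2528 = 1.094937
β = √(1 − 1/γ²) = 0.40730

β ≈ 0.40730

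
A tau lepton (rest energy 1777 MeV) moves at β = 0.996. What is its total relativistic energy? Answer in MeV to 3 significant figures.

γ = 1/√(1 − 0.996²) = 11.192
E = γm₀c² = 11.192 × 1777 MeV = 19900 MeV

E ≈ 19900 MeV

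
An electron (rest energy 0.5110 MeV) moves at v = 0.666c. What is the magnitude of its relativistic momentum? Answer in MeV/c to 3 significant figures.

p ≈ 0.456 MeV/c

γ = 1/√(1 − 0.666²) = 1.3406
p = γβm₀c = 1.3406 × 0.666 × 0.5110 MeV/c = 0.456 MeV/c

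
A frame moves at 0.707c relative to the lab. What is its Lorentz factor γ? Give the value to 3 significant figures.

γ ≈ 1.41

γ = 1/√(1 − β²) = 1/√(1 − 0.707²) = 1/√(0.50015) = 1.41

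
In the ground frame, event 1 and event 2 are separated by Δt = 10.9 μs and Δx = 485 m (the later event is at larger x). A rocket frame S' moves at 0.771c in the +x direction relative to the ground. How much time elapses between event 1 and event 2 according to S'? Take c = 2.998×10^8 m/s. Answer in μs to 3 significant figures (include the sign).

γ = 1/√(1 − 0.771²) = 1.5703
Δt' = γ(Δt − vΔx/c²) = 1.5703 × (10.9 μs − 0.771×485 m / (2.998×10^8 m/s))
= 1.5703 × (9.6527 μs) = 15.2 μs

Δt' ≈ 15.2 μs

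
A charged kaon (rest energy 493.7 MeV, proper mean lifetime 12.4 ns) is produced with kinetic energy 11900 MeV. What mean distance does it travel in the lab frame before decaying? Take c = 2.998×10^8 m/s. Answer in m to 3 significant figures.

d ≈ 93.2 m

γ = 1 + K/(m₀c²) = 1 + 11900/493.7 = 25.104
β = √(1 − 1/γ²) = 0.99921
Dilated lifetime: γτ₀ = 25.104 × 12.4 ns = 311.29 ns
d = βc·γτ₀ = 0.99921 × (2.998×10^8 m/s) × 3.1129×10^-7 s = 93.2 m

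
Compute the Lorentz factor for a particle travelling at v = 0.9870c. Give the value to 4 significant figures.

γ ≈ 6.222

γ = 1/√(1 − β²) = 1/√(1 − 0.9870²) = 1/√(0.0258310) = 6.222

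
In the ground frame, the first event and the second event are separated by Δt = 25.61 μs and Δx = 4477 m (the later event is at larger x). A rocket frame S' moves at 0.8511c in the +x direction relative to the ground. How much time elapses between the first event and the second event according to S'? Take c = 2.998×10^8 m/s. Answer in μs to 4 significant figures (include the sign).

Δt' ≈ 24.57 μs

γ = 1/√(1 − 0.8511²) = 1.90475
Δt' = γ(Δt − vΔx/c²) = 1.90475 × (25.61 μs − 0.8511×4477 m / (2.998×10^8 m/s))
= 1.90475 × (12.9003 μs) = 24.57 μs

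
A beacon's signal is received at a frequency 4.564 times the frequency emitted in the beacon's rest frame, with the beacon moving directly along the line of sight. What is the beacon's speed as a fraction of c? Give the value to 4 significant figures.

β ≈ 0.9084

f_obs/f_src = √((1+β)/(1−β)) = 4.564  ⇒  (1+β)/(1−β) = 20.8301
β = |1 − D²|/(1 + D²) = |1 − 20.8301|/(1 + 20.8301) = 0.9084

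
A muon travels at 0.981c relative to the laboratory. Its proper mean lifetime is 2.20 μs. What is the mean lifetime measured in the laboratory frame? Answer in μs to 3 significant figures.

Δt ≈ 11.3 μs

γ = 1/√(1 − 0.981²) = 5.1544
Time dilation: Δt = γτ₀ = 5.1544 × 2.20 μs = 11.3 μs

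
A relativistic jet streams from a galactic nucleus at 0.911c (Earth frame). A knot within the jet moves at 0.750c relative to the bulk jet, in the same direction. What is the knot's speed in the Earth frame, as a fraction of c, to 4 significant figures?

u ≈ 0.9868c

Relativistic velocity addition: u = (u' + v)/(1 + u'v/c²)
= (0.750 + 0.911)/(1 + 0.750×0.911) = 1.661/1.68325 = 0.9868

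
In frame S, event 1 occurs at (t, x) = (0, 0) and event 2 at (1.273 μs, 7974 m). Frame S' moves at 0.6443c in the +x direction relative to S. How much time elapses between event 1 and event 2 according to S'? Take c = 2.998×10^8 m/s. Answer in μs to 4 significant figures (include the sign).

Δt' ≈ -20.74 μs

γ = 1/√(1 − 0.6443²) = 1.30758
Δt' = γ(Δt − vΔx/c²) = 1.30758 × (1.273 μs − 0.6443×7974 m / (2.998×10^8 m/s))
= 1.30758 × (-15.8639 μs) = -20.74 μs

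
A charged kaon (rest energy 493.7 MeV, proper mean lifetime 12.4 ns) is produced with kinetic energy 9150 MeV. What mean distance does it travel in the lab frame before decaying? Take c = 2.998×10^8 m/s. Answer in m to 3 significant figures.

d ≈ 72.5 m

γ = 1 + K/(m₀c²) = 1 + 9150/493.7 = 19.534
β = √(1 − 1/γ²) = 0.99869
Dilated lifetime: γτ₀ = 19.534 × 12.4 ns = 242.22 ns
d = βc·γτ₀ = 0.99869 × (2.998×10^8 m/s) × 2.4222×10^-7 s = 72.5 m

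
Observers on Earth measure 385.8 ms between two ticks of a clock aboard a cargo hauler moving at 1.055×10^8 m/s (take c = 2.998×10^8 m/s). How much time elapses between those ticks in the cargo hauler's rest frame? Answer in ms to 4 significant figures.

τ₀ ≈ 361.1 ms

β = v/c = 1.055×10^8 / 2.998×10^8 = 0.351901
γ = 1/√(1 − 0.351901²) = 1.06833
Proper time: τ₀ = Δt/γ = 385.8/1.06833 = 361.1 ms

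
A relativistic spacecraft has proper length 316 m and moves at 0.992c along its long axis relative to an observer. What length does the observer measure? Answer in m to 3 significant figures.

γ = 1/√(1 − 0.992²) = 7.9216
Length contraction: L = L₀/γ = 316/7.9216 = 39.9 m

L ≈ 39.9 m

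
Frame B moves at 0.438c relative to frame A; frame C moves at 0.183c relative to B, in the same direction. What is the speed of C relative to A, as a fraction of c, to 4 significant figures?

u ≈ 0.5749c

Compose boost 2: (0.183 + 0.438)/(1 + 0.183×0.438) = 0.6210/1.08015 = 0.5749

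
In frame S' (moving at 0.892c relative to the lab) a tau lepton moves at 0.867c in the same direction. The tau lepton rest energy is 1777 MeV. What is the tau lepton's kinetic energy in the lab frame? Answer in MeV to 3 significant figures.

u_lab = (0.867 + 0.892)/(1 + 0.867×0.892) = 0.991900
γ = 1/√(1 − 0.991900²) = 7.8728
K = (γ − 1)m₀c² = (7.8728 − 1) × 1777 = 6.8728 × 1777 = 12200 MeV

K ≈ 12200 MeV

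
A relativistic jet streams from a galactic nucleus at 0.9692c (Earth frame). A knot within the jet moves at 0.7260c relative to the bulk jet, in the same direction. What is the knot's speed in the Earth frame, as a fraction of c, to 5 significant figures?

u ≈ 0.99505c

Relativistic velocity addition: u = (u' + v)/(1 + u'v/c²)
= (0.7260 + 0.9692)/(1 + 0.7260×0.9692) = 1.6952/1.703639 = 0.99505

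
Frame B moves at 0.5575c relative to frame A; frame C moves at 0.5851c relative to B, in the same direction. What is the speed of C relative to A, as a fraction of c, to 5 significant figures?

Compose boost 2: (0.5851 + 0.5575)/(1 + 0.5851×0.5575) = 1.1426/1.326193 = 0.86156

u ≈ 0.86156c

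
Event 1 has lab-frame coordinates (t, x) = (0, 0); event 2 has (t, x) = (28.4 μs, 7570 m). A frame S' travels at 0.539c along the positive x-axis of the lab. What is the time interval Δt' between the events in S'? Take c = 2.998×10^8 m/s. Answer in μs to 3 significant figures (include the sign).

Δt' ≈ 17.6 μs

γ = 1/√(1 − 0.539²) = 1.1872
Δt' = γ(Δt − vΔx/c²) = 1.1872 × (28.4 μs − 0.539×7570 m / (2.998×10^8 m/s))
= 1.1872 × (14.790 μs) = 17.6 μs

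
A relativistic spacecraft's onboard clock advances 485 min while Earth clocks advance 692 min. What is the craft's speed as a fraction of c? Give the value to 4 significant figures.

γ = Δt/τ₀ = 692/485 = 1.42680
β = √(1 − 1/γ²) = √(1 − 1/1.42680²) = 0.7133

β ≈ 0.7133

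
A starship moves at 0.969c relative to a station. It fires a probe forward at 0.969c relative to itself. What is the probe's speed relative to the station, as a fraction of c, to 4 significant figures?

u ≈ 0.9995c

Relativistic velocity addition: u = (u' + v)/(1 + u'v/c²)
= (0.969 + 0.969)/(1 + 0.969×0.969) = 1.938/1.93896 = 0.9995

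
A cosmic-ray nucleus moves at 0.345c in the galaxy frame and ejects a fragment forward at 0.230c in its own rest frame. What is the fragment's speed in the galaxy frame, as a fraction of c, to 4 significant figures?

u ≈ 0.5327c

Compose boost 2: (0.230 + 0.345)/(1 + 0.230×0.345) = 0.5750/1.07935 = 0.5327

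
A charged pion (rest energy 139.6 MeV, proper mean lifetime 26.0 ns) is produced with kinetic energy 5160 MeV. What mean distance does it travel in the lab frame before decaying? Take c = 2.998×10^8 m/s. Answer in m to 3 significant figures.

d ≈ 296 m

γ = 1 + K/(m₀c²) = 1 + 5160/139.6 = 37.963
β = √(1 − 1/γ²) = 0.99965
Dilated lifetime: γτ₀ = 37.963 × 26.0 ns = 987.03 ns
d = βc·γτ₀ = 0.99965 × (2.998×10^8 m/s) × 9.8703×10^-7 s = 296 m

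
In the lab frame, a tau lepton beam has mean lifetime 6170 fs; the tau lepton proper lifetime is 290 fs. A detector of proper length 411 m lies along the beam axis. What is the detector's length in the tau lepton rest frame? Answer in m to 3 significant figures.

Time dilation ⇒ γ = Δt/τ₀ = 6170/290 = 21.276
Length contraction: L = L₀/γ = 411/21.276 = 19.3 m

L ≈ 19.3 m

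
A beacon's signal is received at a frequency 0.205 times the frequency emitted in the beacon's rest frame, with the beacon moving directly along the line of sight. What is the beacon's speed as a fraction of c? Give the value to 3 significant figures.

f_obs/f_src = √((1−β)/(1+β)) = 0.205  ⇒  (1−β)/(1+β) = 0.042025
β = |1 − D²|/(1 + D²) = |1 − 0.042025|/(1 + 0.042025) = 0.919

β ≈ 0.919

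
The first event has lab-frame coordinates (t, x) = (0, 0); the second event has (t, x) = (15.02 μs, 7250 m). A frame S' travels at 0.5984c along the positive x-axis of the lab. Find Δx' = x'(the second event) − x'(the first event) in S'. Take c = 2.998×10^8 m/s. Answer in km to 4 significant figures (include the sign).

Δx' ≈ 5.686 km

γ = 1/√(1 − 0.5984²) = 1.24813
Δx' = γ(Δx − vΔt) = 1.24813 × (7250 m − 0.5984×(2.998×10^8 m/s)×15.02×10^-6 s)
= 1.24813 × (4555.41 m) = 5.686 km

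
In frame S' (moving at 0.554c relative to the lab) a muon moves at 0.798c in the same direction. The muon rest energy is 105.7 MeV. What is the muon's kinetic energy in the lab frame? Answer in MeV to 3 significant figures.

K ≈ 198 MeV

u_lab = (0.798 + 0.554)/(1 + 0.798×0.554) = 0.937527
γ = 1/√(1 − 0.937527²) = 2.8743
K = (γ − 1)m₀c² = (2.8743 − 1) × 105.7 = 1.8743 × 105.7 = 198 MeV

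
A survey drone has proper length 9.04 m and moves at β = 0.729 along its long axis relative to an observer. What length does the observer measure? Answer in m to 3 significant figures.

L ≈ 6.19 m

γ = 1/√(1 − 0.729²) = 1.4609
Length contraction: L = L₀/γ = 9.04/1.4609 = 6.19 m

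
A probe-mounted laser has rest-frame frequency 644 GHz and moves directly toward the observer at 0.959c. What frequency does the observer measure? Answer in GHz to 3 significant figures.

Relativistic Doppler: f_obs = f_src √((1+β)/(1−β))
= 644 × √(1.9590/0.041000) = 644 × 6.9123 = 4450 GHz

f_obs ≈ 4450 GHz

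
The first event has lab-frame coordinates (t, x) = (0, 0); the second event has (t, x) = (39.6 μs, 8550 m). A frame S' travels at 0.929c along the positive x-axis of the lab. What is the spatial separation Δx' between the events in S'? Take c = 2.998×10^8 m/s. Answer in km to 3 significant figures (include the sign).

Δx' ≈ -6.70 km

γ = 1/√(1 − 0.929²) = 2.7021
Δx' = γ(Δx − vΔt) = 2.7021 × (8550 m − 0.929×(2.998×10^8 m/s)×39.6×10^-6 s)
= 2.7021 × (-2479.2 m) = -6.70 km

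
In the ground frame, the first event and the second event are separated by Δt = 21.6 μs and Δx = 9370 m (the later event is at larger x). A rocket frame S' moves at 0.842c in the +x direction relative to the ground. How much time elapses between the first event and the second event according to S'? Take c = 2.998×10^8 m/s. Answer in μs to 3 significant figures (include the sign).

γ = 1/√(1 − 0.842²) = 1.8536
Δt' = γ(Δt − vΔx/c²) = 1.8536 × (21.6 μs − 0.842×9370 m / (2.998×10^8 m/s))
= 1.8536 × (-4.7160 μs) = -8.74 μs

Δt' ≈ -8.74 μs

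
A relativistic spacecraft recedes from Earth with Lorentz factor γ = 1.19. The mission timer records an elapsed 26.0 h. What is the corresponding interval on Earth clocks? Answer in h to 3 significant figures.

Δt ≈ 30.9 h

γ = 1.19 (given)
Time dilation: Δt = γτ₀ = 1.19 × 26.0 h = 30.9 h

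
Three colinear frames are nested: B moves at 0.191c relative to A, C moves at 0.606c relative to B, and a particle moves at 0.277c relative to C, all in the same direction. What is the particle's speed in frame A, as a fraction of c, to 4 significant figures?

u ≈ 0.8276c

Compose boost 2: (0.606 + 0.191)/(1 + 0.606×0.191) = 0.7970/1.11575 = 0.714320
Compose boost 3: (0.277 + 0.714320)/(1 + 0.277×0.714320) = 0.991320/1.19787 = 0.8276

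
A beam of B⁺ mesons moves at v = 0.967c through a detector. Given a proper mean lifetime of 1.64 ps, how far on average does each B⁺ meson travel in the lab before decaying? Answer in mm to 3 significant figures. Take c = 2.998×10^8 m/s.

γ = 1/√(1 − 0.967²) = 3.9250
Dilated lifetime: Δt = γτ₀ = 3.9250 × 1.64 ps = 6.4370 ps
d = vΔt = 0.967c × 6.4370 ps = 2.8991×10^8 m/s × 6.4370×10^-12 s = 1.87 mm

d ≈ 1.87 mm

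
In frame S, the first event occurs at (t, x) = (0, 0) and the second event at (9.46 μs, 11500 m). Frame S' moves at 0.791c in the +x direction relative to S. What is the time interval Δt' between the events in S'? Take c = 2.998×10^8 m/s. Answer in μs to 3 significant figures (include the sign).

γ = 1/√(1 − 0.791²) = 1.6345
Δt' = γ(Δt − vΔx/c²) = 1.6345 × (9.46 μs − 0.791×11500 m / (2.998×10^8 m/s))
= 1.6345 × (-20.882 μs) = -34.1 μs

Δt' ≈ -34.1 μs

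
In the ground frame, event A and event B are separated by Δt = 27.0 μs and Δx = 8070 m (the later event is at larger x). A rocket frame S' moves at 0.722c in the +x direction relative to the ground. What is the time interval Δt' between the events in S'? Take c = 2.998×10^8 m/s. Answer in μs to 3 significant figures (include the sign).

Δt' ≈ 10.9 μs

γ = 1/√(1 − 0.722²) = 1.4453
Δt' = γ(Δt − vΔx/c²) = 1.4453 × (27.0 μs − 0.722×8070 m / (2.998×10^8 m/s))
= 1.4453 × (7.5652 μs) = 10.9 μs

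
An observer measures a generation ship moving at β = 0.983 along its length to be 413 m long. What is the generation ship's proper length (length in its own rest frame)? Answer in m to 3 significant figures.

γ = 1/√(1 − 0.983²) = 5.4465
L₀ = γL = 5.4465 × 413 = 2250 m

L₀ ≈ 2250 m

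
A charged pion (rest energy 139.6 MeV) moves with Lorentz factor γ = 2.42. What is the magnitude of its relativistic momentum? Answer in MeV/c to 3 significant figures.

p ≈ 308 MeV/c

β = √(1 − 1/γ²) = √(1 − 1/2.42²) = 0.91063
p = γβm₀c = 2.42 × 0.91063 × 139.6 MeV/c = 308 MeV/c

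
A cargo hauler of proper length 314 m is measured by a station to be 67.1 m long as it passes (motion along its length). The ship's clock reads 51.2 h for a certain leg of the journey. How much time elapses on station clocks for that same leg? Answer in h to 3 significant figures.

Δt ≈ 240 h

Length contraction ⇒ γ = L₀/L = 314/67.1 = 4.6796
Time dilation: Δt = γτ₀ = 4.6796 × 51.2 h = 240 h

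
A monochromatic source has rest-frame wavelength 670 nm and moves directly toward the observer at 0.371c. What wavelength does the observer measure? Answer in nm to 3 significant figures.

λ_obs ≈ 454 nm

Relativistic Doppler: λ_obs = λ_src √((1−β)/(1+β))
= 670 × √(0.62900/1.3710) = 670 × 0.67734 = 454 nm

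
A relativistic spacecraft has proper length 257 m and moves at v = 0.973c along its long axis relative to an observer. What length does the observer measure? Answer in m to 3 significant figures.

L ≈ 59.3 m

γ = 1/√(1 − 0.973²) = 4.3327
Length contraction: L = L₀/γ = 257/4.3327 = 59.3 m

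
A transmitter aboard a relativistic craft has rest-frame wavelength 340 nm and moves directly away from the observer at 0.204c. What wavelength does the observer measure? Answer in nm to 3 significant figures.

Relativistic Doppler: λ_obs = λ_src √((1+β)/(1−β))
= 340 × √(1.2040/0.79600) = 340 × 1.2299 = 418 nm

λ_obs ≈ 418 nm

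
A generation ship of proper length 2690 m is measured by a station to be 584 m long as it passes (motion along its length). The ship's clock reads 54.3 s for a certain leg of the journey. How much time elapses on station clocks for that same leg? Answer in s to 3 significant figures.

Δt ≈ 250 s

Length contraction ⇒ γ = L₀/L = 2690/584 = 4.6062
Time dilation: Δt = γτ₀ = 4.6062 × 54.3 s = 250 s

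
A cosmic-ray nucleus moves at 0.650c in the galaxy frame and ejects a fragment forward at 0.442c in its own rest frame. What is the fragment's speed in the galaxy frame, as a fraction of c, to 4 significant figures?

Compose boost 2: (0.442 + 0.650)/(1 + 0.442×0.650) = 1.092/1.28730 = 0.8483

u ≈ 0.8483c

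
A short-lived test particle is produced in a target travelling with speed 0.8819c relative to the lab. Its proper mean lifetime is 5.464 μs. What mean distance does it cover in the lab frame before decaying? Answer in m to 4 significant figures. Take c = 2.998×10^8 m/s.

γ = 1/√(1 − 0.8819²) = 2.12118
Dilated lifetime: Δt = γτ₀ = 2.12118 × 5.464 μs = 11.5901 μs
d = vΔt = 0.8819c × 11.5901 μs = 2.64394×10^8 m/s × 1.15901×10^-5 s = 3064 m

d ≈ 3064 m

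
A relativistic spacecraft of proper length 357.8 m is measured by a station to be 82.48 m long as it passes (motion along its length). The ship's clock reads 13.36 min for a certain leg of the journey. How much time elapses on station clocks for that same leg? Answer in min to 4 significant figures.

Length contraction ⇒ γ = L₀/L = 357.8/82.48 = 4.33802
Time dilation: Δt = γτ₀ = 4.33802 × 13.36 min = 57.96 min

Δt ≈ 57.96 min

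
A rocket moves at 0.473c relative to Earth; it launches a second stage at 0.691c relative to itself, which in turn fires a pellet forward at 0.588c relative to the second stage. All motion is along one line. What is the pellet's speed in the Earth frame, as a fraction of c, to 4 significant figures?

u ≈ 0.9666c

Compose boost 2: (0.691 + 0.473)/(1 + 0.691×0.473) = 1.164/1.32684 = 0.877270
Compose boost 3: (0.588 + 0.877270)/(1 + 0.588×0.877270) = 1.46527/1.51583 = 0.9666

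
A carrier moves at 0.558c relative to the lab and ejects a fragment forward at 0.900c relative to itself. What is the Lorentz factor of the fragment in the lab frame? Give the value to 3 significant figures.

γ ≈ 4.15

u_lab = (0.900 + 0.558)/(1 + 0.900×0.558) = 1.458/1.50220 = 0.970576
γ = 1/√(1 − 0.970576²) = 4.15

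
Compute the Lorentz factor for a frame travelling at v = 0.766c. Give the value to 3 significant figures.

γ = 1/√(1 − β²) = 1/√(1 − 0.766²) = 1/√(0.41324) = 1.56

γ ≈ 1.56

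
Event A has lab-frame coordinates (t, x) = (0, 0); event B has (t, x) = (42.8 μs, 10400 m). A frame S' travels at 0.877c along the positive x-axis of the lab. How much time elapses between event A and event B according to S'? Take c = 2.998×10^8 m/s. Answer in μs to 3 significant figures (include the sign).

γ = 1/√(1 − 0.877²) = 2.0812
Δt' = γ(Δt − vΔx/c²) = 2.0812 × (42.8 μs − 0.877×10400 m / (2.998×10^8 m/s))
= 2.0812 × (12.377 μs) = 25.8 μs

Δt' ≈ 25.8 μs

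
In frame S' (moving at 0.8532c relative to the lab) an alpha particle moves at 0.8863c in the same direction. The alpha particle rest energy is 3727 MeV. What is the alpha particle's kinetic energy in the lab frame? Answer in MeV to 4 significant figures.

K ≈ 23370 MeV

u_lab = (0.8863 + 0.8532)/(1 + 0.8863×0.8532) = 0.9904958
γ = 1/√(1 − 0.9904958²) = 7.27046
K = (γ − 1)m₀c² = (7.27046 − 1) × 3727 = 6.27046 × 3727 = 23370 MeV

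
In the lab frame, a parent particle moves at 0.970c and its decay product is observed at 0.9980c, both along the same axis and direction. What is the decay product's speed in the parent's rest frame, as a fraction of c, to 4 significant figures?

Inverse velocity addition: u' = (u − v)/(1 − uv/c²)
= (0.9980 − 0.970)/(1 − 0.9980×0.970) = 0.02800/0.0319400 = 0.8766

u' ≈ 0.8766c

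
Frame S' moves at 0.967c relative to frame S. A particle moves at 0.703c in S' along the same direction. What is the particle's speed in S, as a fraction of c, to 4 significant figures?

u ≈ 0.9942c

Relativistic velocity addition: u = (u' + v)/(1 + u'v/c²)
= (0.703 + 0.967)/(1 + 0.703×0.967) = 1.670/1.67980 = 0.9942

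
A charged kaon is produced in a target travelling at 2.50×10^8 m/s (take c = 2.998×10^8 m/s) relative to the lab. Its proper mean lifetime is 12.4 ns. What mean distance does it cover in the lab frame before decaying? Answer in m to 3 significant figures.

d ≈ 5.62 m

β = v/c = 2.50×10^8 / 2.998×10^8 = 0.83389
γ = 1/√(1 − 0.83389²) = 1.8118
Dilated lifetime: Δt = γτ₀ = 1.8118 × 12.4 ns = 22.467 ns
d = vΔt = 0.83389c × 22.467 ns = 2.5000×10^8 m/s × 2.2467×10^-8 s = 5.62 m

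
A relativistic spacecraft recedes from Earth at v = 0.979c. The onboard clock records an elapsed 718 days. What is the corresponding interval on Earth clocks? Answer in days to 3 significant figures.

γ = 1/√(1 − 0.979²) = 4.9053
Time dilation: Δt = γτ₀ = 4.9053 × 718 days = 3520 days

Δt ≈ 3520 days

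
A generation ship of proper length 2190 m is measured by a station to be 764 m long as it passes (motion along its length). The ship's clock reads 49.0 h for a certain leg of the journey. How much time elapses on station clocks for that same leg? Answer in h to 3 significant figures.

Δt ≈ 140 h

Length contraction ⇒ γ = L₀/L = 2190/764 = 2.8665
Time dilation: Δt = γτ₀ = 2.8665 × 49.0 h = 140 h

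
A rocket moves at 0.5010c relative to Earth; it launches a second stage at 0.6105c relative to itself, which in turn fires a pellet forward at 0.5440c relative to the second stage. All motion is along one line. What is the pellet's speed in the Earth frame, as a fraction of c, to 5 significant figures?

Compose boost 2: (0.6105 + 0.5010)/(1 + 0.6105×0.5010) = 1.1115/1.305861 = 0.8511629
Compose boost 3: (0.5440 + 0.8511629)/(1 + 0.5440×0.8511629) = 1.395163/1.463033 = 0.95361

u ≈ 0.95361c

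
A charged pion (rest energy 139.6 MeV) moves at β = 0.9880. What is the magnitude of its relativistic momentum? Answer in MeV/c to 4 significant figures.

p ≈ 893.0 MeV/c

γ = 1/√(1 − 0.9880²) = 6.47442
p = γβm₀c = 6.47442 × 0.9880 × 139.6 MeV/c = 893.0 MeV/c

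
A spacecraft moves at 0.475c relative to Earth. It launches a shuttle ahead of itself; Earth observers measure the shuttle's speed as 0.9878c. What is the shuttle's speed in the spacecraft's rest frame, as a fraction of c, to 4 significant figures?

Inverse velocity addition: u' = (u − v)/(1 − uv/c²)
= (0.9878 − 0.475)/(1 − 0.9878×0.475) = 0.5128/0.530795 = 0.9661

u' ≈ 0.9661c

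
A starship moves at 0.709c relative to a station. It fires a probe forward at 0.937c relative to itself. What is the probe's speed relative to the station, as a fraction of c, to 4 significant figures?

Relativistic velocity addition: u = (u' + v)/(1 + u'v/c²)
= (0.937 + 0.709)/(1 + 0.937×0.709) = 1.646/1.66433 = 0.9890

u ≈ 0.9890c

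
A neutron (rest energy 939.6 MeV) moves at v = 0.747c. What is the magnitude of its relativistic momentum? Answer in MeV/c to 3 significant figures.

γ = 1/√(1 − 0.747²) = 1.5042
p = γβm₀c = 1.5042 × 0.747 × 939.6 MeV/c = 1060 MeV/c

p ≈ 1060 MeV/c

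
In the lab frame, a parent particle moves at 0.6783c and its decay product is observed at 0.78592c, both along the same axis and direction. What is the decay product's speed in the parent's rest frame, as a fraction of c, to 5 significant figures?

u' ≈ 0.23049c

Inverse velocity addition: u' = (u − v)/(1 − uv/c²)
= (0.78592 − 0.6783)/(1 − 0.78592×0.6783) = 0.10762/0.4669105 = 0.23049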